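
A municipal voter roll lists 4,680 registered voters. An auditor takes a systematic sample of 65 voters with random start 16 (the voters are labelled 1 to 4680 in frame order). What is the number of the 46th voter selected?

k = 4680/65 = 72
46th selection = r + (46−1)·k = 16 + 45×72 = 16 + 3240 = 3256

3256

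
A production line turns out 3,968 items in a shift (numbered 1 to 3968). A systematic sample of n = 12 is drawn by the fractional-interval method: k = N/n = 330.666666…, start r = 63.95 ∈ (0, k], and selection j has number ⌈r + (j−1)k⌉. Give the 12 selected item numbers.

j=1: r + 0k = 63.95 → ⌈·⌉ = 64
j=2: r + 1k = 394.616666… → ⌈·⌉ = 395
j=3: r + 2k = 725.283333… → ⌈·⌉ = 726
j=4: r + 3k = 1055.95 → ⌈·⌉ = 1056
j=5: r + 4k = 1386.616666… → ⌈·⌉ = 1387
j=6: r + 5k = 1717.283333… → ⌈·⌉ = 1718
j=7: r + 6k = 2047.95 → ⌈·⌉ = 2048
j=8: r + 7k = 2378.616666… → ⌈·⌉ = 2379
j=9: r + 8k = 2709.283333… → ⌈·⌉ = 2710
j=10: r + 9k = 3039.95 → ⌈·⌉ = 3040
j=11: r + 10k = 3370.616666… → ⌈·⌉ = 3371
j=12: r + 11k = 3701.283333… → ⌈·⌉ = 3702

64, 395, 726, 1056, 1387, 1718, 2048, 2379, 2710, 3040, 3371, 3702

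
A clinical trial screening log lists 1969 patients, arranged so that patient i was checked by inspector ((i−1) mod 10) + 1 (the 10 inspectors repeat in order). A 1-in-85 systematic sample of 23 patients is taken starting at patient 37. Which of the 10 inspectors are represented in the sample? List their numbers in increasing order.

Consecutive selections differ by k = 85, so their inspector numbers differ by 85 mod 10 = 5.
gcd(85, 10) = 5, so the sample visits 10/5 = 2 distinct residues mod 10.
Start 37 is inspector 7; the inspectors hit are 2, 7.

2, 7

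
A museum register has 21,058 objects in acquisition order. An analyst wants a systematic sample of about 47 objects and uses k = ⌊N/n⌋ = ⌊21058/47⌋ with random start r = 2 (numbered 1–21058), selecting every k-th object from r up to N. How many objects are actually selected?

48

k = ⌊21058/47⌋ = 448
Achieved size = ⌊(21058 − 2)/448⌋ + 1 = ⌊21056/448⌋ + 1 = 47 + 1 = 48
(last selection: 2 + 47×448 = 21058 ≤ 21058; next would be 21506 > 21058)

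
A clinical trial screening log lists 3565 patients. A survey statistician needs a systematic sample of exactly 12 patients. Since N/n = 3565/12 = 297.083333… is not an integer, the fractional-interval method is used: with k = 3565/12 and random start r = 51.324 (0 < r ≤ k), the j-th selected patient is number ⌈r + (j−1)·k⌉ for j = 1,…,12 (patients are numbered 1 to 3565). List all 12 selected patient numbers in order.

52, 349, 646, 943, 1240, 1537, 1834, 2131, 2428, 2726, 3023, 3320

j=1: r + 0k = 51.324 → ⌈·⌉ = 52
j=2: r + 1k = 348.407333… → ⌈·⌉ = 349
j=3: r + 2k = 645.490666… → ⌈·⌉ = 646
j=4: r + 3k = 942.574 → ⌈·⌉ = 943
j=5: r + 4k = 1239.657333… → ⌈·⌉ = 1240
j=6: r + 5k = 1536.740666… → ⌈·⌉ = 1537
j=7: r + 6k = 1833.824 → ⌈·⌉ = 1834
j=8: r + 7k = 2130.907333… → ⌈·⌉ = 2131
j=9: r + 8k = 2427.990666… → ⌈·⌉ = 2428
j=10: r + 9k = 2725.074 → ⌈·⌉ = 2726
j=11: r + 10k = 3022.157333… → ⌈·⌉ = 3023
j=12: r + 11k = 3319.240666… → ⌈·⌉ = 3320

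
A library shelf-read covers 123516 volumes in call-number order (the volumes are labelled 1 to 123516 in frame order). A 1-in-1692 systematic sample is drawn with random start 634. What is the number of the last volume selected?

122458

k = 1692
73rd selection = r + (73−1)·k = 634 + 72×1692 = 634 + 121824 = 122458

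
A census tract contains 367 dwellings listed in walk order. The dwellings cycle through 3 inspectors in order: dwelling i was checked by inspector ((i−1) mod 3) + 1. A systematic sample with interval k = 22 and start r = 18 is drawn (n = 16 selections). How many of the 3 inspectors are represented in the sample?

Consecutive selections differ by k = 22, so their inspector numbers differ by 22 mod 3 = 1.
gcd(22, 3) = 1, so the sample visits 3/1 = 3 distinct residues mod 3.
Start 18 is inspector 3; the inspectors hit are 1, 2, 3.

3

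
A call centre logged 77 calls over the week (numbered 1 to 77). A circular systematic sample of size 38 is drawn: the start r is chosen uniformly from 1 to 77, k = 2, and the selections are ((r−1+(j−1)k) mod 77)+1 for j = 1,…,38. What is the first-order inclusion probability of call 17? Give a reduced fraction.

For each position j, as r ranges over 1…77 the j-th selection hits every call exactly once, so call 17 is selected for exactly 38 of the 77 starts.
Inclusion probability = 38/77.

38/77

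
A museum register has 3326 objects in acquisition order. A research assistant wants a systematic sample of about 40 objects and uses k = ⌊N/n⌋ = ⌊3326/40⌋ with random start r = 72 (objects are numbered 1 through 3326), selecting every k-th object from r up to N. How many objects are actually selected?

40

k = ⌊3326/40⌋ = 83
Achieved size = ⌊(3326 − 72)/83⌋ + 1 = ⌊3254/83⌋ + 1 = 39 + 1 = 40
(last selection: 72 + 39×83 = 3309 ≤ 3326; next would be 3392 > 3326)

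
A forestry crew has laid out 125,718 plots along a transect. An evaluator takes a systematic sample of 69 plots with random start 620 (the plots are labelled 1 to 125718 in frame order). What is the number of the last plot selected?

124516

k = 125718/69 = 1822
69th selection = r + (69−1)·k = 620 + 68×1822 = 620 + 123896 = 124516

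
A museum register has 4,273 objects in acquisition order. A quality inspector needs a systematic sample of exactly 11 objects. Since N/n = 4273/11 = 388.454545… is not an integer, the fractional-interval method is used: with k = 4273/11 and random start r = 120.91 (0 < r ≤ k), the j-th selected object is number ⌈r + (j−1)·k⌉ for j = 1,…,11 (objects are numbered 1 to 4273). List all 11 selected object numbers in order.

j=1: r + 0k = 120.91 → ⌈·⌉ = 121
j=2: r + 1k = 509.364545… → ⌈·⌉ = 510
j=3: r + 2k = 897.819090… → ⌈·⌉ = 898
j=4: r + 3k = 1286.273636… → ⌈·⌉ = 1287
j=5: r + 4k = 1674.728181… → ⌈·⌉ = 1675
j=6: r + 5k = 2063.182727… → ⌈·⌉ = 2064
j=7: r + 6k = 2451.637272… → ⌈·⌉ = 2452
j=8: r + 7k = 2840.091818… → ⌈·⌉ = 2841
j=9: r + 8k = 3228.546363… → ⌈·⌉ = 3229
j=10: r + 9k = 3617.000909… → ⌈·⌉ = 3618
j=11: r + 10k = 4005.455454… → ⌈·⌉ = 4006

121, 510, 898, 1287, 1675, 2064, 2452, 2841, 3229, 3618, 4006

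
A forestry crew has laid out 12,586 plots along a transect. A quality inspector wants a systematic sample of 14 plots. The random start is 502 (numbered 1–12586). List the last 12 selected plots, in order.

k = N/n = 12586/14 = 899
3rd selection = 502 + 2×899 = 2300
4th: 2300 + 899 = 3199
5th: 3199 + 899 = 4098
6th: 4098 + 899 = 4997
7th: 4997 + 899 = 5896
8th: 5896 + 899 = 6795
9th: 6795 + 899 = 7694
10th: 7694 + 899 = 8593
11th: 8593 + 899 = 9492
12th: 9492 + 899 = 10391
13th: 10391 + 899 = 11290
14th: 11290 + 899 = 12189

2300, 3199, 4098, 4997, 5896, 6795, 7694, 8593, 9492, 10391, 11290, 12189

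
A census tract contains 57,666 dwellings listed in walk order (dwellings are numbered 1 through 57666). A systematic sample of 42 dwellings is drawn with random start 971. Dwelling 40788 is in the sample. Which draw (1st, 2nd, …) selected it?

30

k = 57666/42 = 1373
position = (40788 − 971)/1373 + 1 = 39817/1373 + 1 = 29 + 1 = 30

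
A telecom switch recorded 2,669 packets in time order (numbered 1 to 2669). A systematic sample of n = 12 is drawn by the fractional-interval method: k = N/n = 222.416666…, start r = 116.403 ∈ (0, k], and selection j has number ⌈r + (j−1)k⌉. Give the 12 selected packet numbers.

117, 339, 562, 784, 1007, 1229, 1451, 1674, 1896, 2119, 2341, 2563

j=1: r + 0k = 116.403 → ⌈·⌉ = 117
j=2: r + 1k = 338.819666… → ⌈·⌉ = 339
j=3: r + 2k = 561.236333… → ⌈·⌉ = 562
j=4: r + 3k = 783.653 → ⌈·⌉ = 784
j=5: r + 4k = 1006.069666… → ⌈·⌉ = 1007
j=6: r + 5k = 1228.486333… → ⌈·⌉ = 1229
j=7: r + 6k = 1450.903 → ⌈·⌉ = 1451
j=8: r + 7k = 1673.319666… → ⌈·⌉ = 1674
j=9: r + 8k = 1895.736333… → ⌈·⌉ = 1896
j=10: r + 9k = 2118.153 → ⌈·⌉ = 2119
j=11: r + 10k = 2340.569666… → ⌈·⌉ = 2341
j=12: r + 11k = 2562.986333… → ⌈·⌉ = 2563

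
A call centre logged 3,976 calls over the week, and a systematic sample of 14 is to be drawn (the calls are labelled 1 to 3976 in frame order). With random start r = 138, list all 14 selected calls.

138, 422, 706, 990, 1274, 1558, 1842, 2126, 2410, 2694, 2978, 3262, 3546, 3830

k = N/n = 3976/14 = 284
call 1: 138
call 2: 138 + 284 = 422
call 3: 422 + 284 = 706
call 4: 706 + 284 = 990
call 5: 990 + 284 = 1274
call 6: 1274 + 284 = 1558
call 7: 1558 + 284 = 1842
call 8: 1842 + 284 = 2126
call 9: 2126 + 284 = 2410
call 10: 2410 + 284 = 2694
call 11: 2694 + 284 = 2978
call 12: 2978 + 284 = 3262
call 13: 3262 + 284 = 3546
call 14: 3546 + 284 = 3830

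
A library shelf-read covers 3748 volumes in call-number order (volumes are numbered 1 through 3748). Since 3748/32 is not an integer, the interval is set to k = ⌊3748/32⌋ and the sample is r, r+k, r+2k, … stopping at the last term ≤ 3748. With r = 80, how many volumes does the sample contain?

32

k = ⌊3748/32⌋ = 117
Achieved size = ⌊(3748 − 80)/117⌋ + 1 = ⌊3668/117⌋ + 1 = 31 + 1 = 32
(last selection: 80 + 31×117 = 3707 ≤ 3748; next would be 3824 > 3748)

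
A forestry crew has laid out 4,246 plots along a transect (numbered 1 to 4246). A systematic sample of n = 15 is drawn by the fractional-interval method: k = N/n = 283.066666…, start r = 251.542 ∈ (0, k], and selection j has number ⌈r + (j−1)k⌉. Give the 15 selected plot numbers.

252, 535, 818, 1101, 1384, 1667, 1950, 2234, 2517, 2800, 3083, 3366, 3649, 3932, 4215

j=1: r + 0k = 251.542 → ⌈·⌉ = 252
j=2: r + 1k = 534.608666… → ⌈·⌉ = 535
j=3: r + 2k = 817.675333… → ⌈·⌉ = 818
j=4: r + 3k = 1100.742 → ⌈·⌉ = 1101
j=5: r + 4k = 1383.808666… → ⌈·⌉ = 1384
j=6: r + 5k = 1666.875333… → ⌈·⌉ = 1667
j=7: r + 6k = 1949.942 → ⌈·⌉ = 1950
j=8: r + 7k = 2233.008666… → ⌈·⌉ = 2234
j=9: r + 8k = 2516.075333… → ⌈·⌉ = 2517
j=10: r + 9k = 2799.142 → ⌈·⌉ = 2800
j=11: r + 10k = 3082.208666… → ⌈·⌉ = 3083
j=12: r + 11k = 3365.275333… → ⌈·⌉ = 3366
j=13: r + 12k = 3648.342 → ⌈·⌉ = 3649
j=14: r + 13k = 3931.408666… → ⌈·⌉ = 3932
j=15: r + 14k = 4214.475333… → ⌈·⌉ = 4215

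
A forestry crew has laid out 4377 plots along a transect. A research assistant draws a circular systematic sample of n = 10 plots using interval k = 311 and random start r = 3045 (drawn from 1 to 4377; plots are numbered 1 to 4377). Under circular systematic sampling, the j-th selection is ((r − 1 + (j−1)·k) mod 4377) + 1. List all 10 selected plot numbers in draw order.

3045, 3356, 3667, 3978, 4289, 223, 534, 845, 1156, 1467

Selection 1: 3045
Selection 2: 3045 + 311 = 3356
Selection 3: 3356 + 311 = 3667
Selection 4: 3667 + 311 = 3978
Selection 5: 3978 + 311 = 4289
Selection 6: 4289 + 311 = 4600 → 4600 − 4377 = 223
Selection 7: 223 + 311 = 534
Selection 8: 534 + 311 = 845
Selection 9: 845 + 311 = 1156
Selection 10: 1156 + 311 = 1467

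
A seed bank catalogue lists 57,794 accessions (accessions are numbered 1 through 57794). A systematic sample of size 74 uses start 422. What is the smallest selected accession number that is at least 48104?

k = 57794/74 = 781
Steps past start: ⌈(48104 − 422)/781⌉ = ⌈47682/781⌉ = 62
Selected accession: 422 + 62×781 = 48844

48844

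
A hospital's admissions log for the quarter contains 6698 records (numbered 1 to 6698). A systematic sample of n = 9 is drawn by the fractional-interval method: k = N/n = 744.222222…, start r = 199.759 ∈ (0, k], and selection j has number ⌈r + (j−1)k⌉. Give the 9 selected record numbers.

j=1: r + 0k = 199.759 → ⌈·⌉ = 200
j=2: r + 1k = 943.981222… → ⌈·⌉ = 944
j=3: r + 2k = 1688.203444… → ⌈·⌉ = 1689
j=4: r + 3k = 2432.425666… → ⌈·⌉ = 2433
j=5: r + 4k = 3176.647888… → ⌈·⌉ = 3177
j=6: r + 5k = 3920.870111… → ⌈·⌉ = 3921
j=7: r + 6k = 4665.092333… → ⌈·⌉ = 4666
j=8: r + 7k = 5409.314555… → ⌈·⌉ = 5410
j=9: r + 8k = 6153.536777… → ⌈·⌉ = 6154

200, 944, 1689, 2433, 3177, 3921, 4666, 5410, 6154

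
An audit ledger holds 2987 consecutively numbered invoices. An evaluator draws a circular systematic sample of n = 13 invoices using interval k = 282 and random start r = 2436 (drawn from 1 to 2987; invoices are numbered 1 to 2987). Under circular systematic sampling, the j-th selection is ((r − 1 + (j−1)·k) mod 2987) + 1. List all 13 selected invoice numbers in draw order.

2436, 2718, 13, 295, 577, 859, 1141, 1423, 1705, 1987, 2269, 2551, 2833

Selection 1: 2436
Selection 2: 2436 + 282 = 2718
Selection 3: 2718 + 282 = 3000 → 3000 − 2987 = 13
Selection 4: 13 + 282 = 295
Selection 5: 295 + 282 = 577
Selection 6: 577 + 282 = 859
Selection 7: 859 + 282 = 1141
Selection 8: 1141 + 282 = 1423
Selection 9: 1423 + 282 = 1705
Selection 10: 1705 + 282 = 1987
Selection 11: 1987 + 282 = 2269
Selection 12: 2269 + 282 = 2551
Selection 13: 2551 + 282 = 2833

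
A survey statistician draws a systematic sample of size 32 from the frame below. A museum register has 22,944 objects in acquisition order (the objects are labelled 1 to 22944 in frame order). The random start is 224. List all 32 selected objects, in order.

k = N/n = 22944/32 = 717
object 1: 224
object 2: 224 + 717 = 941
object 3: 941 + 717 = 1658
object 4: 1658 + 717 = 2375
object 5: 2375 + 717 = 3092
object 6: 3092 + 717 = 3809
object 7: 3809 + 717 = 4526
object 8: 4526 + 717 = 5243
object 9: 5243 + 717 = 5960
object 10: 5960 + 717 = 6677
object 11: 6677 + 717 = 7394
object 12: 7394 + 717 = 8111
object 13: 8111 + 717 = 8828
object 14: 8828 + 717 = 9545
object 15: 9545 + 717 = 10262
object 16: 10262 + 717 = 10979
object 17: 10979 + 717 = 11696
object 18: 11696 + 717 = 12413
object 19: 12413 + 717 = 13130
object 20: 13130 + 717 = 13847
object 21: 13847 + 717 = 14564
object 22: 14564 + 717 = 15281
object 23: 15281 + 717 = 15998
object 24: 15998 + 717 = 16715
object 25: 16715 + 717 = 17432
object 26: 17432 + 717 = 18149
object 27: 18149 + 717 = 18866
object 28: 18866 + 717 = 19583
object 29: 19583 + 717 = 20300
object 30: 20300 + 717 = 21017
object 31: 21017 + 717 = 21734
object 32: 21734 + 717 = 22451

224, 941, 1658, 2375, 3092, 3809, 4526, 5243, 5960, 6677, 7394, 8111, 8828, 9545, 10262, 10979, 11696, 12413, 13130, 13847, 14564, 15281, 15998, 16715, 17432, 18149, 18866, 19583, 20300, 21017, 21734, 22451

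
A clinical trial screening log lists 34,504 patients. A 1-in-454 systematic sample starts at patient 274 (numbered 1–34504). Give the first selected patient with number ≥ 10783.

11170

k = 454
Steps past start: ⌈(10783 − 274)/454⌉ = ⌈10509/454⌉ = 24
Selected patient: 274 + 24×454 = 11170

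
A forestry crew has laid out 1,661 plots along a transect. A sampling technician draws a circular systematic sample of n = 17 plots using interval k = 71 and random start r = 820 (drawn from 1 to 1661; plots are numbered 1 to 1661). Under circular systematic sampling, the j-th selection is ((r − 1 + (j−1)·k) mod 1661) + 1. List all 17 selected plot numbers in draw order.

Selection 1: 820
Selection 2: 820 + 71 = 891
Selection 3: 891 + 71 = 962
Selection 4: 962 + 71 = 1033
Selection 5: 1033 + 71 = 1104
Selection 6: 1104 + 71 = 1175
Selection 7: 1175 + 71 = 1246
Selection 8: 1246 + 71 = 1317
Selection 9: 1317 + 71 = 1388
Selection 10: 1388 + 71 = 1459
Selection 11: 1459 + 71 = 1530
Selection 12: 1530 + 71 = 1601
Selection 13: 1601 + 71 = 1672 → 1672 − 1661 = 11
Selection 14: 11 + 71 = 82
Selection 15: 82 + 71 = 153
Selection 16: 153 + 71 = 224
Selection 17: 224 + 71 = 295

820, 891, 962, 1033, 1104, 1175, 1246, 1317, 1388, 1459, 1530, 1601, 11, 82, 153, 224, 295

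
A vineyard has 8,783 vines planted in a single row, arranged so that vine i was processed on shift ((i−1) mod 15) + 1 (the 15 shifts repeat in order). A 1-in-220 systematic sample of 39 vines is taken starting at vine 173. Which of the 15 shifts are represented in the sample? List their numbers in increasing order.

3, 8, 13

Consecutive selections differ by k = 220, so their shift numbers differ by 220 mod 15 = 10.
gcd(220, 15) = 5, so the sample visits 15/5 = 3 distinct residues mod 15.
Start 173 is shift 8; the shifts hit are 3, 8, 13.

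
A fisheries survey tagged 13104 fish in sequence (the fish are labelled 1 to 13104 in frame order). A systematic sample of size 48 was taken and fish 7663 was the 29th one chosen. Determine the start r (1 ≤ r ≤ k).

19

k = 13104/48 = 273
r = 7663 − (29−1)×273 = 7663 − 7644 = 19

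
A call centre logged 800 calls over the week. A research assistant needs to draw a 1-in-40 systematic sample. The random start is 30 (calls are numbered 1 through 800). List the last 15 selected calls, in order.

230, 270, 310, 350, 390, 430, 470, 510, 550, 590, 630, 670, 710, 750, 790

6th selection = 30 + 5×40 = 230
7th: 230 + 40 = 270
8th: 270 + 40 = 310
9th: 310 + 40 = 350
10th: 350 + 40 = 390
11th: 390 + 40 = 430
12th: 430 + 40 = 470
13th: 470 + 40 = 510
14th: 510 + 40 = 550
15th: 550 + 40 = 590
16th: 590 + 40 = 630
17th: 630 + 40 = 670
18th: 670 + 40 = 710
19th: 710 + 40 = 750
20th: 750 + 40 = 790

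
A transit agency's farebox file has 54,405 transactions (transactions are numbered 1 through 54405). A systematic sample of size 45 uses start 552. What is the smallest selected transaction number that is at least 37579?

k = 54405/45 = 1209
Steps past start: ⌈(37579 − 552)/1209⌉ = ⌈37027/1209⌉ = 31
Selected transaction: 552 + 31×1209 = 38031

38031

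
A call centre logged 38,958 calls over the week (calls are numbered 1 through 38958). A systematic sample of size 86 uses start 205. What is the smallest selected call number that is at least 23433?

23761

k = 38958/86 = 453
Steps past start: ⌈(23433 − 205)/453⌉ = ⌈23228/453⌉ = 52
Selected call: 205 + 52×453 = 23761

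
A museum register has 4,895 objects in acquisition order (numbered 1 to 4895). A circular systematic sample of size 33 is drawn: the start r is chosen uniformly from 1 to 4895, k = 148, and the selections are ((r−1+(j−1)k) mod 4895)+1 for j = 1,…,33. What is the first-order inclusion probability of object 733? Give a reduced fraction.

For each position j, as r ranges over 1…4895 the j-th selection hits every object exactly once, so object 733 is selected for exactly 33 of the 4895 starts.
Inclusion probability = 33/4895 = 3/445.

3/445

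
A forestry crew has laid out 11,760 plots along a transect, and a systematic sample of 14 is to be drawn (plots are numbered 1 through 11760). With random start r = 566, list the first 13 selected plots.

566, 1406, 2246, 3086, 3926, 4766, 5606, 6446, 7286, 8126, 8966, 9806, 10646

k = N/n = 11760/14 = 840
plot 1: 566
plot 2: 566 + 840 = 1406
plot 3: 1406 + 840 = 2246
plot 4: 2246 + 840 = 3086
plot 5: 3086 + 840 = 3926
plot 6: 3926 + 840 = 4766
plot 7: 4766 + 840 = 5606
plot 8: 5606 + 840 = 6446
plot 9: 6446 + 840 = 7286
plot 10: 7286 + 840 = 8126
plot 11: 8126 + 840 = 8966
plot 12: 8966 + 840 = 9806
plot 13: 9806 + 840 = 10646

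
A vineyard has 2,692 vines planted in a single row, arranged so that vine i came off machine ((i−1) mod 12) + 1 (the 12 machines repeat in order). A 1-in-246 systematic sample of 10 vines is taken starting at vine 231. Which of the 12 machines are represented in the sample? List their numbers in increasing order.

Consecutive selections differ by k = 246, so their machine numbers differ by 246 mod 12 = 6.
gcd(246, 12) = 6, so the sample visits 12/6 = 2 distinct residues mod 12.
Start 231 is machine 3; the machines hit are 3, 9.

3, 9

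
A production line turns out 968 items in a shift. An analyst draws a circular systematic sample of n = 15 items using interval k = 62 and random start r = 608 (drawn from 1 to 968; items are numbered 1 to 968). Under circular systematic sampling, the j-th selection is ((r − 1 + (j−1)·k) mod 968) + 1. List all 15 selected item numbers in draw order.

608, 670, 732, 794, 856, 918, 12, 74, 136, 198, 260, 322, 384, 446, 508

Selection 1: 608
Selection 2: 608 + 62 = 670
Selection 3: 670 + 62 = 732
Selection 4: 732 + 62 = 794
Selection 5: 794 + 62 = 856
Selection 6: 856 + 62 = 918
Selection 7: 918 + 62 = 980 → 980 − 968 = 12
Selection 8: 12 + 62 = 74
Selection 9: 74 + 62 = 136
Selection 10: 136 + 62 = 198
Selection 11: 198 + 62 = 260
Selection 12: 260 + 62 = 322
Selection 13: 322 + 62 = 384
Selection 14: 384 + 62 = 446
Selection 15: 446 + 62 = 508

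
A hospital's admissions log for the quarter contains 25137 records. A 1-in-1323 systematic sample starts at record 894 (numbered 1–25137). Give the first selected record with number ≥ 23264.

23385

k = 1323
Steps past start: ⌈(23264 − 894)/1323⌉ = ⌈22370/1323⌉ = 17
Selected record: 894 + 17×1323 = 23385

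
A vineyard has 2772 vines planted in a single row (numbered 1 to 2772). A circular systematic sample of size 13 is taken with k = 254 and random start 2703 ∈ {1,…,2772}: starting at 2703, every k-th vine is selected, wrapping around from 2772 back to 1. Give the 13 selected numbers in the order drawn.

Selection 1: 2703
Selection 2: 2703 + 254 = 2957 → 2957 − 2772 = 185
Selection 3: 185 + 254 = 439
Selection 4: 439 + 254 = 693
Selection 5: 693 + 254 = 947
Selection 6: 947 + 254 = 1201
Selection 7: 1201 + 254 = 1455
Selection 8: 1455 + 254 = 1709
Selection 9: 1709 + 254 = 1963
Selection 10: 1963 + 254 = 2217
Selection 11: 2217 + 254 = 2471
Selection 12: 2471 + 254 = 2725
Selection 13: 2725 + 254 = 2979 → 2979 − 2772 = 207

2703, 185, 439, 693, 947, 1201, 1455, 1709, 1963, 2217, 2471, 2725, 207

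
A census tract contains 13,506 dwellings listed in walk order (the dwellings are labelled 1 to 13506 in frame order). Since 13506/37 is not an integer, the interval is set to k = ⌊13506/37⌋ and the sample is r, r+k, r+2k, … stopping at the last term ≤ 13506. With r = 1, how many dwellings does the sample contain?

38

k = ⌊13506/37⌋ = 365
Achieved size = ⌊(13506 − 1)/365⌋ + 1 = ⌊13505/365⌋ + 1 = 37 + 1 = 38
(last selection: 1 + 37×365 = 13506 ≤ 13506; next would be 13871 > 13506)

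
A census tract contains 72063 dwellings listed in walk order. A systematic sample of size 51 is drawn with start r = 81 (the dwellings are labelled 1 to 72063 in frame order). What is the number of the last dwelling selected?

70731

k = 72063/51 = 1413
51st selection = r + (51−1)·k = 81 + 50×1413 = 81 + 70650 = 70731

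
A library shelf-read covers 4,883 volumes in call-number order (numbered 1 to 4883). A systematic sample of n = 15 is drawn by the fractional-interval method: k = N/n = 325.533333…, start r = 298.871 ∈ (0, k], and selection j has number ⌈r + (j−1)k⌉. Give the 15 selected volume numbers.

j=1: r + 0k = 298.871 → ⌈·⌉ = 299
j=2: r + 1k = 624.404333… → ⌈·⌉ = 625
j=3: r + 2k = 949.937666… → ⌈·⌉ = 950
j=4: r + 3k = 1275.471 → ⌈·⌉ = 1276
j=5: r + 4k = 1601.004333… → ⌈·⌉ = 1602
j=6: r + 5k = 1926.537666… → ⌈·⌉ = 1927
j=7: r + 6k = 2252.071 → ⌈·⌉ = 2253
j=8: r + 7k = 2577.604333… → ⌈·⌉ = 2578
j=9: r + 8k = 2903.137666… → ⌈·⌉ = 2904
j=10: r + 9k = 3228.671 → ⌈·⌉ = 3229
j=11: r + 10k = 3554.204333… → ⌈·⌉ = 3555
j=12: r + 11k = 3879.737666… → ⌈·⌉ = 3880
j=13: r + 12k = 4205.271 → ⌈·⌉ = 4206
j=14: r + 13k = 4530.804333… → ⌈·⌉ = 4531
j=15: r + 14k = 4856.337666… → ⌈·⌉ = 4857

299, 625, 950, 1276, 1602, 1927, 2253, 2578, 2904, 3229, 3555, 3880, 4206, 4531, 4857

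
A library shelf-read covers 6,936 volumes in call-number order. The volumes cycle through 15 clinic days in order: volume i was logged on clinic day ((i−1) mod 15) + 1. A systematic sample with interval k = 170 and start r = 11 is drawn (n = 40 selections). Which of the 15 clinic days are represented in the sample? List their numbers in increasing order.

1, 6, 11

Consecutive selections differ by k = 170, so their clinic day numbers differ by 170 mod 15 = 5.
gcd(170, 15) = 5, so the sample visits 15/5 = 3 distinct residues mod 15.
Start 11 is clinic day 11; the clinic days hit are 1, 6, 11.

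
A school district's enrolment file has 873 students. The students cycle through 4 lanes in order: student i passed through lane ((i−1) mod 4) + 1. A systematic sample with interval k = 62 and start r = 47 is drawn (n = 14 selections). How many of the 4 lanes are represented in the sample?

2

Consecutive selections differ by k = 62, so their lane numbers differ by 62 mod 4 = 2.
gcd(62, 4) = 2, so the sample visits 4/2 = 2 distinct residues mod 4.
Start 47 is lane 3; the lanes hit are 1, 3.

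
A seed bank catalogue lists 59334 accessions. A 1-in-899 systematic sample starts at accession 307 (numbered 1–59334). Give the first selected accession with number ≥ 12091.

k = 899
Steps past start: ⌈(12091 − 307)/899⌉ = ⌈11784/899⌉ = 14
Selected accession: 307 + 14×899 = 12893

12893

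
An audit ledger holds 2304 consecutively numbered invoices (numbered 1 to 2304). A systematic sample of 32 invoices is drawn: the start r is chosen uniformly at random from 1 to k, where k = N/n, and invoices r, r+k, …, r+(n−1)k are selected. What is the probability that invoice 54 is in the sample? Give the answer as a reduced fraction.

k = 2304/32 = 72.
Invoice 54 is selected iff r ≡ 54 (mod 72); exactly one such r in {1,…,72}.
Inclusion probability = 1/72.

1/72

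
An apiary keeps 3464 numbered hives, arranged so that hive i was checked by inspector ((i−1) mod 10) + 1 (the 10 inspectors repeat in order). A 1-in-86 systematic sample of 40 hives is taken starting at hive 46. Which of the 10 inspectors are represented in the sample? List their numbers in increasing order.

Consecutive selections differ by k = 86, so their inspector numbers differ by 86 mod 10 = 6.
gcd(86, 10) = 2, so the sample visits 10/2 = 5 distinct residues mod 10.
Start 46 is inspector 6; the inspectors hit are 2, 4, 6, 8, 10.

2, 4, 6, 8, 10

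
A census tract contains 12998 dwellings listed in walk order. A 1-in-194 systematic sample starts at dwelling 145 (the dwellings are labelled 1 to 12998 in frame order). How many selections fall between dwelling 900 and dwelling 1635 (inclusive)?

k = 194
First selection ≥ 900: 145 + ⌈(900−145)/194⌉·194 = 145 + 4×194 = 921
Last selection ≤ 1635: 145 + ⌊(1635−145)/194⌋·194 = 145 + 7×194 = 1503
Count = 7 − 4 + 1 = 4

4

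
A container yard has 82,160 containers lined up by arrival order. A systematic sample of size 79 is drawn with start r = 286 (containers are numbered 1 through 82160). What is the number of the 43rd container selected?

k = 82160/79 = 1040
43rd selection = r + (43−1)·k = 286 + 42×1040 = 286 + 43680 = 43966

43966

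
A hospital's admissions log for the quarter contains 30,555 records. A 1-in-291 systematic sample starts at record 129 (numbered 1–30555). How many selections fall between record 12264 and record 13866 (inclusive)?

6

k = 291
First selection ≥ 12264: 129 + ⌈(12264−129)/291⌉·291 = 129 + 42×291 = 12351
Last selection ≤ 13866: 129 + ⌊(13866−129)/291⌋·291 = 129 + 47×291 = 13806
Count = 47 − 42 + 1 = 6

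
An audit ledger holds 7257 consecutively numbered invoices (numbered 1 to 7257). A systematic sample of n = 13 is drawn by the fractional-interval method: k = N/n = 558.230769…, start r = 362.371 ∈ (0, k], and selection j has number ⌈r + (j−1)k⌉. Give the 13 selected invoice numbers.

363, 921, 1479, 2038, 2596, 3154, 3712, 4270, 4829, 5387, 5945, 6503, 7062

j=1: r + 0k = 362.371 → ⌈·⌉ = 363
j=2: r + 1k = 920.601769… → ⌈·⌉ = 921
j=3: r + 2k = 1478.832538… → ⌈·⌉ = 1479
j=4: r + 3k = 2037.063307… → ⌈·⌉ = 2038
j=5: r + 4k = 2595.294076… → ⌈·⌉ = 2596
j=6: r + 5k = 3153.524846… → ⌈·⌉ = 3154
j=7: r + 6k = 3711.755615… → ⌈·⌉ = 3712
j=8: r + 7k = 4269.986384… → ⌈·⌉ = 4270
j=9: r + 8k = 4828.217153… → ⌈·⌉ = 4829
j=10: r + 9k = 5386.447923… → ⌈·⌉ = 5387
j=11: r + 10k = 5944.678692… → ⌈·⌉ = 5945
j=12: r + 11k = 6502.909461… → ⌈·⌉ = 6503
j=13: r + 12k = 7061.140230… → ⌈·⌉ = 7062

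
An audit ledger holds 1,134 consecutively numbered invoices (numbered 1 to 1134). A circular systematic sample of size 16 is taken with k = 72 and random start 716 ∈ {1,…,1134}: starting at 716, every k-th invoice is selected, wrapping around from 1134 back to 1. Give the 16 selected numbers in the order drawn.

Selection 1: 716
Selection 2: 716 + 72 = 788
Selection 3: 788 + 72 = 860
Selection 4: 860 + 72 = 932
Selection 5: 932 + 72 = 1004
Selection 6: 1004 + 72 = 1076
Selection 7: 1076 + 72 = 1148 → 1148 − 1134 = 14
Selection 8: 14 + 72 = 86
Selection 9: 86 + 72 = 158
Selection 10: 158 + 72 = 230
Selection 11: 230 + 72 = 302
Selection 12: 302 + 72 = 374
Selection 13: 374 + 72 = 446
Selection 14: 446 + 72 = 518
Selection 15: 518 + 72 = 590
Selection 16: 590 + 72 = 662

716, 788, 860, 932, 1004, 1076, 14, 86, 158, 230, 302, 374, 446, 518, 590, 662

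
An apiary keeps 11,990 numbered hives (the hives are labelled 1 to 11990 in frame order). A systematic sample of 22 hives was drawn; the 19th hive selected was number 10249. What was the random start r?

439

k = 11990/22 = 545
r = 10249 − (19−1)×545 = 10249 − 9810 = 439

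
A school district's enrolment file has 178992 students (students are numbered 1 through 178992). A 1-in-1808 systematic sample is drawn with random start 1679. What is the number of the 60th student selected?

108351

k = 1808
60th selection = r + (60−1)·k = 1679 + 59×1808 = 1679 + 106672 = 108351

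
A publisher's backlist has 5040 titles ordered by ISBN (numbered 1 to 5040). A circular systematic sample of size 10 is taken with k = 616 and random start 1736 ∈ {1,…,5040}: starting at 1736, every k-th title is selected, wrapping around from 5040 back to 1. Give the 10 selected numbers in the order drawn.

Selection 1: 1736
Selection 2: 1736 + 616 = 2352
Selection 3: 2352 + 616 = 2968
Selection 4: 2968 + 616 = 3584
Selection 5: 3584 + 616 = 4200
Selection 6: 4200 + 616 = 4816
Selection 7: 4816 + 616 = 5432 → 5432 − 5040 = 392
Selection 8: 392 + 616 = 1008
Selection 9: 1008 + 616 = 1624
Selection 10: 1624 + 616 = 2240

1736, 2352, 2968, 3584, 4200, 4816, 392, 1008, 1624, 2240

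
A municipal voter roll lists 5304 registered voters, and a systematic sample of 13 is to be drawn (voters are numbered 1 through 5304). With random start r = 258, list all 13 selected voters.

k = N/n = 5304/13 = 408
voter 1: 258
voter 2: 258 + 408 = 666
voter 3: 666 + 408 = 1074
voter 4: 1074 + 408 = 1482
voter 5: 1482 + 408 = 1890
voter 6: 1890 + 408 = 2298
voter 7: 2298 + 408 = 2706
voter 8: 2706 + 408 = 3114
voter 9: 3114 + 408 = 3522
voter 10: 3522 + 408 = 3930
voter 11: 3930 + 408 = 4338
voter 12: 4338 + 408 = 4746
voter 13: 4746 + 408 = 5154

258, 666, 1074, 1482, 1890, 2298, 2706, 3114, 3522, 3930, 4338, 4746, 5154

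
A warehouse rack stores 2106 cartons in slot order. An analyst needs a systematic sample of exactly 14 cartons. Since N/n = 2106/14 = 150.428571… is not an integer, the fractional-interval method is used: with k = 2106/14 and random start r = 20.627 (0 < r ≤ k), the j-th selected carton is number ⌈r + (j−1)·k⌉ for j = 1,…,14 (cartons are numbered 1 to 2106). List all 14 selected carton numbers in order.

21, 172, 322, 472, 623, 773, 924, 1074, 1225, 1375, 1525, 1676, 1826, 1977

j=1: r + 0k = 20.627 → ⌈·⌉ = 21
j=2: r + 1k = 171.055571… → ⌈·⌉ = 172
j=3: r + 2k = 321.484142… → ⌈·⌉ = 322
j=4: r + 3k = 471.912714… → ⌈·⌉ = 472
j=5: r + 4k = 622.341285… → ⌈·⌉ = 623
j=6: r + 5k = 772.769857… → ⌈·⌉ = 773
j=7: r + 6k = 923.198428… → ⌈·⌉ = 924
j=8: r + 7k = 1073.627 → ⌈·⌉ = 1074
j=9: r + 8k = 1224.055571… → ⌈·⌉ = 1225
j=10: r + 9k = 1374.484142… → ⌈·⌉ = 1375
j=11: r + 10k = 1524.912714… → ⌈·⌉ = 1525
j=12: r + 11k = 1675.341285… → ⌈·⌉ = 1676
j=13: r + 12k = 1825.769857… → ⌈·⌉ = 1826
j=14: r + 13k = 1976.198428… → ⌈·⌉ = 1977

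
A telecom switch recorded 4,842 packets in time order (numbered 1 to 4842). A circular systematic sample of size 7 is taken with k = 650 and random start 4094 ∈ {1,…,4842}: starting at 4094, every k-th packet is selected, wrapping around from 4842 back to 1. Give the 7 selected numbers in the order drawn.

Selection 1: 4094
Selection 2: 4094 + 650 = 4744
Selection 3: 4744 + 650 = 5394 → 5394 − 4842 = 552
Selection 4: 552 + 650 = 1202
Selection 5: 1202 + 650 = 1852
Selection 6: 1852 + 650 = 2502
Selection 7: 2502 + 650 = 3152

4094, 4744, 552, 1202, 1852, 2502, 3152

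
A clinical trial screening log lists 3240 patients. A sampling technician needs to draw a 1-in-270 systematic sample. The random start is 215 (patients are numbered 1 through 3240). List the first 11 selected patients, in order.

215, 485, 755, 1025, 1295, 1565, 1835, 2105, 2375, 2645, 2915

patient 1: 215
patient 2: 215 + 270 = 485
patient 3: 485 + 270 = 755
patient 4: 755 + 270 = 1025
patient 5: 1025 + 270 = 1295
patient 6: 1295 + 270 = 1565
patient 7: 1565 + 270 = 1835
patient 8: 1835 + 270 = 2105
patient 9: 2105 + 270 = 2375
patient 10: 2375 + 270 = 2645
patient 11: 2645 + 270 = 2915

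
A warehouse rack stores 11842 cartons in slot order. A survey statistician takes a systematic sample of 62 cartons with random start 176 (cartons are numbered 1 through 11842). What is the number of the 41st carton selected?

k = 11842/62 = 191
41st selection = r + (41−1)·k = 176 + 40×191 = 176 + 7640 = 7816

7816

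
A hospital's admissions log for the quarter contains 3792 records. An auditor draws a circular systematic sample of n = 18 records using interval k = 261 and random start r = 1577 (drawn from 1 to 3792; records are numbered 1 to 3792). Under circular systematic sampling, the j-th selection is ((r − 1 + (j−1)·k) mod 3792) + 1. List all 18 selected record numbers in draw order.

1577, 1838, 2099, 2360, 2621, 2882, 3143, 3404, 3665, 134, 395, 656, 917, 1178, 1439, 1700, 1961, 2222

Selection 1: 1577
Selection 2: 1577 + 261 = 1838
Selection 3: 1838 + 261 = 2099
Selection 4: 2099 + 261 = 2360
Selection 5: 2360 + 261 = 2621
Selection 6: 2621 + 261 = 2882
Selection 7: 2882 + 261 = 3143
Selection 8: 3143 + 261 = 3404
Selection 9: 3404 + 261 = 3665
Selection 10: 3665 + 261 = 3926 → 3926 − 3792 = 134
Selection 11: 134 + 261 = 395
Selection 12: 395 + 261 = 656
Selection 13: 656 + 261 = 917
Selection 14: 917 + 261 = 1178
Selection 15: 1178 + 261 = 1439
Selection 16: 1439 + 261 = 1700
Selection 17: 1700 + 261 = 1961
Selection 18: 1961 + 261 = 2222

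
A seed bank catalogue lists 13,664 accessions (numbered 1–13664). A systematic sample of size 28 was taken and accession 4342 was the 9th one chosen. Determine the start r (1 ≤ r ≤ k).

438

k = 13664/28 = 488
r = 4342 − (9−1)×488 = 4342 − 3904 = 438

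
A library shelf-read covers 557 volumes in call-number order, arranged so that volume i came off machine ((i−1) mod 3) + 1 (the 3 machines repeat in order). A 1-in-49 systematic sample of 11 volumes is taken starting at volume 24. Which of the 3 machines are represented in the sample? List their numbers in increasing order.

1, 2, 3

Consecutive selections differ by k = 49, so their machine numbers differ by 49 mod 3 = 1.
gcd(49, 3) = 1, so the sample visits 3/1 = 3 distinct residues mod 3.
Start 24 is machine 3; the machines hit are 1, 2, 3.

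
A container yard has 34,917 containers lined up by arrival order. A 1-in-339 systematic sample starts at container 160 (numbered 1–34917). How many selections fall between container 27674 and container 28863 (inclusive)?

k = 339
First selection ≥ 27674: 160 + ⌈(27674−160)/339⌉·339 = 160 + 82×339 = 27958
Last selection ≤ 28863: 160 + ⌊(28863−160)/339⌋·339 = 160 + 84×339 = 28636
Count = 84 − 82 + 1 = 3

3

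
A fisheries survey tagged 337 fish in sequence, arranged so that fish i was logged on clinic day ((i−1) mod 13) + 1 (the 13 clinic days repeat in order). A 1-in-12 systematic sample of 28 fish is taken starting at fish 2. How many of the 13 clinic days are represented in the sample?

Consecutive selections differ by k = 12, so their clinic day numbers differ by 12 mod 13 = 12.
gcd(12, 13) = 1, so the sample visits 13/1 = 13 distinct residues mod 13.
Start 2 is clinic day 2; the clinic days hit are 1, 2, 3, 4, 5, 6, 7, 8, 9, 10, 11, 12, 13.

13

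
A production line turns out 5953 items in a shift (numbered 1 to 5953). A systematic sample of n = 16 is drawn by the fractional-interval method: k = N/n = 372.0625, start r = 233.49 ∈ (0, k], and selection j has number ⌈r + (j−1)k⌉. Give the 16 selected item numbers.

j=1: r + 0k = 233.49 → ⌈·⌉ = 234
j=2: r + 1k = 605.5525 → ⌈·⌉ = 606
j=3: r + 2k = 977.615 → ⌈·⌉ = 978
j=4: r + 3k = 1349.6775 → ⌈·⌉ = 1350
j=5: r + 4k = 1721.74 → ⌈·⌉ = 1722
j=6: r + 5k = 2093.8025 → ⌈·⌉ = 2094
j=7: r + 6k = 2465.865 → ⌈·⌉ = 2466
j=8: r + 7k = 2837.9275 → ⌈·⌉ = 2838
j=9: r + 8k = 3209.99 → ⌈·⌉ = 3210
j=10: r + 9k = 3582.0525 → ⌈·⌉ = 3583
j=11: r + 10k = 3954.115 → ⌈·⌉ = 3955
j=12: r + 11k = 4326.1775 → ⌈·⌉ = 4327
j=13: r + 12k = 4698.24 → ⌈·⌉ = 4699
j=14: r + 13k = 5070.3025 → ⌈·⌉ = 5071
j=15: r + 14k = 5442.365 → ⌈·⌉ = 5443
j=16: r + 15k = 5814.4275 → ⌈·⌉ = 5815

234, 606, 978, 1350, 1722, 2094, 2466, 2838, 3210, 3583, 3955, 4327, 4699, 5071, 5443, 5815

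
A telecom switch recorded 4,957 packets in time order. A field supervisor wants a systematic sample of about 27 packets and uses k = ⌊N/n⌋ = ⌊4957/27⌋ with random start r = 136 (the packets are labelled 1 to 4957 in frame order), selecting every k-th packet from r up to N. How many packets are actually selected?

k = ⌊4957/27⌋ = 183
Achieved size = ⌊(4957 − 136)/183⌋ + 1 = ⌊4821/183⌋ + 1 = 26 + 1 = 27
(last selection: 136 + 26×183 = 4894 ≤ 4957; next would be 5077 > 4957)

27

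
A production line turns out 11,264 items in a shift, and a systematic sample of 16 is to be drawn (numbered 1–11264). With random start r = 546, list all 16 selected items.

546, 1250, 1954, 2658, 3362, 4066, 4770, 5474, 6178, 6882, 7586, 8290, 8994, 9698, 10402, 11106

k = N/n = 11264/16 = 704
item 1: 546
item 2: 546 + 704 = 1250
item 3: 1250 + 704 = 1954
item 4: 1954 + 704 = 2658
item 5: 2658 + 704 = 3362
item 6: 3362 + 704 = 4066
item 7: 4066 + 704 = 4770
item 8: 4770 + 704 = 5474
item 9: 5474 + 704 = 6178
item 10: 6178 + 704 = 6882
item 11: 6882 + 704 = 7586
item 12: 7586 + 704 = 8290
item 13: 8290 + 704 = 8994
item 14: 8994 + 704 = 9698
item 15: 9698 + 704 = 10402
item 16: 10402 + 704 = 11106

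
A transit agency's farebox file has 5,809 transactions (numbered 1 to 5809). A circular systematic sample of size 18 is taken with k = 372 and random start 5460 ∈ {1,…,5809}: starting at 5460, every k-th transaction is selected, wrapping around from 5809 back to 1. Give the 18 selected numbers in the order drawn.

5460, 23, 395, 767, 1139, 1511, 1883, 2255, 2627, 2999, 3371, 3743, 4115, 4487, 4859, 5231, 5603, 166

Selection 1: 5460
Selection 2: 5460 + 372 = 5832 → 5832 − 5809 = 23
Selection 3: 23 + 372 = 395
Selection 4: 395 + 372 = 767
Selection 5: 767 + 372 = 1139
Selection 6: 1139 + 372 = 1511
Selection 7: 1511 + 372 = 1883
Selection 8: 1883 + 372 = 2255
Selection 9: 2255 + 372 = 2627
Selection 10: 2627 + 372 = 2999
Selection 11: 2999 + 372 = 3371
Selection 12: 3371 + 372 = 3743
Selection 13: 3743 + 372 = 4115
Selection 14: 4115 + 372 = 4487
Selection 15: 4487 + 372 = 4859
Selection 16: 4859 + 372 = 5231
Selection 17: 5231 + 372 = 5603
Selection 18: 5603 + 372 = 5975 → 5975 − 5809 = 166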